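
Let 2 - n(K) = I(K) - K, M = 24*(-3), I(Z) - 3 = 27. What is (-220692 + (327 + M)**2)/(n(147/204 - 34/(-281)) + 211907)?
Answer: -2974485036/4048600013 ≈ -0.73469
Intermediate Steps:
I(Z) = 30 (I(Z) = 3 + 27 = 30)
M = -72
n(K) = -28 + K (n(K) = 2 - (30 - K) = 2 + (-30 + K) = -28 + K)
(-220692 + (327 + M)**2)/(n(147/204 - 34/(-281)) + 211907) = (-220692 + (327 - 72)**2)/((-28 + (147/204 - 34/(-281))) + 211907) = (-220692 + 255**2)/((-28 + (147*(1/204) - 34*(-1/281))) + 211907) = (-220692 + 65025)/((-28 + (49/68 + 34/281)) + 211907) = -155667/((-28 + 16081/19108) + 211907) = -155667/(-518943/19108 + 211907) = -155667/4048600013/19108 = -155667*19108/4048600013 = -2974485036/4048600013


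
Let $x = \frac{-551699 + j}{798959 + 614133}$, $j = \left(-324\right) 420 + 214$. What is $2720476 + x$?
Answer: $\frac{3844282184227}{1413092} \approx 2.7205 \cdot 10^{6}$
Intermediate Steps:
$j = -135866$ ($j = -136080 + 214 = -135866$)
$x = - \frac{687565}{1413092}$ ($x = \frac{-551699 - 135866}{798959 + 614133} = - \frac{687565}{1413092} \approx -0.48657$)
$2720476 + x = 2720476 - \frac{687565}{1413092} = \frac{3844282184227}{1413092}$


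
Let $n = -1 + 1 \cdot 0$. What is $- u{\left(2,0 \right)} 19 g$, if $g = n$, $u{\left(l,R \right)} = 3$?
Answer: $57$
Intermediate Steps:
$n = -1$ ($n = -1 + 0 = -1$)
$g = -1$
$- u{\left(2,0 \right)} 19 g = - 3 \cdot 19 \left(-1\right) = - 57 \left(-1\right) = \left(-1\right) \left(-57\right) = 57$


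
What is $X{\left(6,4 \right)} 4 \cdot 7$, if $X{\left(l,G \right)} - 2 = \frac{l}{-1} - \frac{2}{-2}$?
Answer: $-84$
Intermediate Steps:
$X{\left(l,G \right)} = 3 - l$ ($X{\left(l,G \right)} = 2 + \left(\frac{l}{-1} - \frac{2}{-2}\right) = 2 + \left(l \left(-1\right) - -1\right) = 2 - \left(-1 + l\right) = 3 - l$)
$X{\left(6,4 \right)} 4 \cdot 7 = \left(3 - 6\right) 4 \cdot 7 = \left(-3\right) 4 \cdot 7 = \left(-12\right) 7 = -84$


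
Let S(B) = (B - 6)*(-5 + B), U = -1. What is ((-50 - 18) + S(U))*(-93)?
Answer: 2418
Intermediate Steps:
S(B) = (-6 + B)*(-5 + B)
((-50 - 18) + S(U))*(-93) = ((-50 - 18) + (30 + (-1)² - 11*(-1)))*(-93) = (-68 + (30 + 1 + 11))*(-93) = (-68 + 42)*(-93) = -26*(-93) = 2418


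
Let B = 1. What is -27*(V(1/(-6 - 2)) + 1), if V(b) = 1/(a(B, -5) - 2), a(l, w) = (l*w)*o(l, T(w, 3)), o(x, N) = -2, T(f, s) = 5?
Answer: -243/8 ≈ -30.375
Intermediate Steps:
a(l, w) = -2*l*w (a(l, w) = (l*w)*(-2) = -2*l*w)
V(b) = 1/8 (V(b) = 1/(-2*1*(-5) - 2) = 1/(10 - 2) = 1/8)
-27*(V(1/(-6 - 2)) + 1) = -27*(1/8 + 1) = -27*9/8 = -243/8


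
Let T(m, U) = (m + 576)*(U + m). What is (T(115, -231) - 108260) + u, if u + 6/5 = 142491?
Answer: -229631/5 ≈ -45926.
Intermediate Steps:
u = 712449/5 (u = -6/5 + 142491 = 712449/5 ≈ 1.4249e+5)
T(m, U) = (576 + m)*(U + m)
(T(115, -231) - 108260) + u = ((115² + 576*(-231) + 576*115 - 231*115) - 108260) + 712449/5 = ((13225 - 133056 + 66240 - 26565) - 108260) + 712449/5 = (-80156 - 108260) + 712449/5 = -188416 + 712449/5 = -229631/5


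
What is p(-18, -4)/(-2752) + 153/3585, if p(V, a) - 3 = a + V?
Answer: 163057/3288640 ≈ 0.049582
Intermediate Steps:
p(V, a) = 3 + V + a (p(V, a) = 3 + (a + V) = 3 + (V + a) = 3 + V + a)
p(-18, -4)/(-2752) + 153/3585 = (3 - 18 - 4)/(-2752) + 153/3585 = -19*(-1/2752) + 153*(1/3585) = 19/2752 + 51/1195 = 163057/3288640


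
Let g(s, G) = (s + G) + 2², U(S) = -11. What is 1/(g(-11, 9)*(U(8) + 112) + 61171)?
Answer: 1/61373 ≈ 1.6294e-5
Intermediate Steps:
g(s, G) = 4 + G + s (g(s, G) = (G + s) + 4 = 4 + G + s)
1/(g(-11, 9)*(U(8) + 112) + 61171) = 1/((4 + 9 - 11)*(-11 + 112) + 61171) = 1/(2*101 + 61171) = 1/(202 + 61171) = 1/61373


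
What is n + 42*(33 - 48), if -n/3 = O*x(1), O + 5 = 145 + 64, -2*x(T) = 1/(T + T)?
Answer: -477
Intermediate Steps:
x(T) = -1/(4*T) (x(T) = -1/(2*(T + T)) = -1/(2*T)/2 = -1/(4*T))
O = 204 (O = -5 + (145 + 64) = -5 + 209 = 204)
n = 153 (n = -612*(-1/4/1) = -612*(-1/4*1) = -612*(-1)/4 = -3*(-51) = 153)
n + 42*(33 - 48) = 153 + 42*(33 - 48) = 153 + 42*(-15) = 153 - 630 = -477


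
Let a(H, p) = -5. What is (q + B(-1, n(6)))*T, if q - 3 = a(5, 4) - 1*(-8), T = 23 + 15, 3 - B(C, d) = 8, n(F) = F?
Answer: 38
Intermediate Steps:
B(C, d) = -5 (B(C, d) = 3 - 1*8 = 3 - 8 = -5)
T = 38
q = 6 (q = 3 + (-5 - 1*(-8)) = 3 + (-5 + 8) = 3 + 3 = 6)
(q + B(-1, n(6)))*T = (6 - 5)*38 = 1*38 = 38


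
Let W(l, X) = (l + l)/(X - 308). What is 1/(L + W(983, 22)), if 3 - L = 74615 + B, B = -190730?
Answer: 143/16603891 ≈ 8.6124e-6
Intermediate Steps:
W(l, X) = 2*l/(-308 + X) (W(l, X) = (2*l)/(-308 + X) = 2*l/(-308 + X))
L = 116118 (L = 3 - (74615 - 190730) = 3 - 1*(-116115) = 3 + 116115 = 116118)
1/(L + W(983, 22)) = 1/(116118 + 2*983/(-308 + 22)) = 1/(116118 + 2*983/(-286)) = 1/(116118 + 2*983*(-1/286)) = 1/(116118 - 983/143) = 1/(16603891/143) = 143/16603891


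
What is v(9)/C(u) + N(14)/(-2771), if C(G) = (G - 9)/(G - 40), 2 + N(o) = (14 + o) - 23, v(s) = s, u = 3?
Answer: 307575/5542 ≈ 55.499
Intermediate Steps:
N(o) = -11 + o (N(o) = -2 + ((14 + o) - 23) = -2 + (-9 + o) = -11 + o)
C(G) = (-9 + G)/(-40 + G)
v(9)/C(u) + N(14)/(-2771) = 9/(((-9 + 3)/(-40 + 3))) + (-11 + 14)/(-2771) = 9/((-6/(-37))) + 3*(-1/2771) = 9/((-1/37*(-6))) - 3/2771 = 9/(6/37) - 3/2771 = 9*(37/6) - 3/2771 = 111/2 - 3/2771 = 307575/5542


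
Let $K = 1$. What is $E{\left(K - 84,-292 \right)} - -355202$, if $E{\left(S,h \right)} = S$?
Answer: $355119$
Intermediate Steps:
$E{\left(K - 84,-292 \right)} - -355202 = \left(1 - 84\right) - -355202 = \left(1 - 84\right) + 355202 = -83 + 355202 = 355119$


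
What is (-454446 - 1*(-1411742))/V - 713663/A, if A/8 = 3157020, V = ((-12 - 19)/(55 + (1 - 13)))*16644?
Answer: -4561429495529/57154690080 ≈ -79.808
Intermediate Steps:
V = -515964/43 (V = -31/(55 - 12)*16644 = -31/43*16644 = -515964/43 ≈ -11999.)
A = 25256160 (A = 8*3157020 = 25256160)
(-454446 - 1*(-1411742))/V - 713663/A = (-454446 - 1*(-1411742))/(-515964/43) - 713663/25256160 = (-454446 + 1411742)*(-43/515964) - 713663*1/25256160 = 957296*(-43/515964) - 713663/25256160 = -541628/6789 - 713663/25256160 = -4561429495529/57154690080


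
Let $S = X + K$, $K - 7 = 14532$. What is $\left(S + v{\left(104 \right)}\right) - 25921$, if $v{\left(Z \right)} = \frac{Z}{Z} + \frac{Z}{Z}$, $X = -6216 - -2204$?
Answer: $-15392$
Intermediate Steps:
$K = 14539$ ($K = 7 + 14532 = 14539$)
$X = -4012$ ($X = -6216 + 2204 = -4012$)
$v{\left(Z \right)} = 2$ ($v{\left(Z \right)} = 1 + 1 = 2$)
$S = 10527$ ($S = -4012 + 14539 = 10527$)
$\left(S + v{\left(104 \right)}\right) - 25921 = \left(10527 + 2\right) - 25921 = 10529 - 25921 = -15392$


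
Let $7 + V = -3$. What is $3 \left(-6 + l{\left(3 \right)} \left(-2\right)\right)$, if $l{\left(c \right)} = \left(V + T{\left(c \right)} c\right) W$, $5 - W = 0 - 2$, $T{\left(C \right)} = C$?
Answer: $24$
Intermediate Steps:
$V = -10$ ($V = -7 - 3 = -10$)
$W = 7$ ($W = 5 - \left(0 - 2\right) = 5 - -2 = 5 + 2 = 7$)
$l{\left(c \right)} = -70 + 7 c^{2}$ ($l{\left(c \right)} = \left(-10 + c c\right) 7 = \left(-10 + c^{2}\right) 7 = -70 + 7 c^{2}$)
$3 \left(-6 + l{\left(3 \right)} \left(-2\right)\right) = 3 \left(-6 + \left(-70 + 7 \cdot 3^{2}\right) \left(-2\right)\right) = 3 \left(-6 + \left(-70 + 7 \cdot 9\right) \left(-2\right)\right) = 3 \left(-6 + \left(-70 + 63\right) \left(-2\right)\right) = 3 \left(-6 - -14\right) = 3 \left(-6 + 14\right) = 3 \cdot 8 = 24$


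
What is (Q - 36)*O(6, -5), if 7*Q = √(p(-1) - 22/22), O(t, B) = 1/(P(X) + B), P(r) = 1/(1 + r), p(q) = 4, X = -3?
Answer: 72/11 - 2*√3/77 ≈ 6.5005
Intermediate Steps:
O(t, B) = 1/(-½ + B) (O(t, B) = 1/(1/(1 - 3) + B) = 1/(1/(-2) + B) = 1/(-½ + B))
Q = √3/7 (Q = √(4 - 22/22)/7 = √(4 - 22*1/22)/7 = √(4 - 1)/7 = √3/7 ≈ 0.24744)
(Q - 36)*O(6, -5) = (√3/7 - 36)*(2/(-1 + 2*(-5))) = (-36 + √3/7)*(2/(-1 - 10)) = (-36 + √3/7)*(2/(-11)) = (-36 + √3/7)*(2*(-1/11)) = (-36 + √3/7)*(-2/11) = 72/11 - 2*√3/77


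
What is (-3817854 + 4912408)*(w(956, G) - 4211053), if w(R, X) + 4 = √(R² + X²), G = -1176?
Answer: -4609229283578 + 4378216*√143557 ≈ -4.6076e+12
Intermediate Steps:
w(R, X) = -4 + √(R² + X²)
(-3817854 + 4912408)*(w(956, G) - 4211053) = (-3817854 + 4912408)*((-4 + √(956² + (-1176)²)) - 4211053) = 1094554*((-4 + √(913936 + 1382976)) - 4211053) = 1094554*((-4 + √2296912) - 4211053) = 1094554*((-4 + 4*√143557) - 4211053) = 1094554*(-4211057 + 4*√143557) = -4609229283578 + 4378216*√143557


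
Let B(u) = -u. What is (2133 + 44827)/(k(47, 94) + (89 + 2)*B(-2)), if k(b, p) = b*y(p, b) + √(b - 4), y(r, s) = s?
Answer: 56140680/2858419 - 23480*√43/2858419 ≈ 19.587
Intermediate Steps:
k(b, p) = b² + √(-4 + b) (k(b, p) = b*b + √(b - 4) = b² + √(-4 + b))
(2133 + 44827)/(k(47, 94) + (89 + 2)*B(-2)) = (2133 + 44827)/((47² + √(-4 + 47)) + (89 + 2)*(-1*(-2))) = 46960/((2209 + √43) + 91*2) = 46960/((2209 + √43) + 182) = 46960/(2391 + √43)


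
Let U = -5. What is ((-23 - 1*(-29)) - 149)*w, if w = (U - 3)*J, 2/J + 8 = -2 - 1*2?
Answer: -572/3 ≈ -190.67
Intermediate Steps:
J = -⅙ (J = 2/(-8 + (-2 - 1*2)) = 2/(-8 + (-2 - 2)) = 2/(-8 - 4) = 2/(-12) = 2*(-1/12) = -⅙ ≈ -0.16667)
w = 4/3 (w = (-5 - 3)*(-⅙) = -8*(-⅙) = 4/3 ≈ 1.3333)
((-23 - 1*(-29)) - 149)*w = ((-23 - 1*(-29)) - 149)*(4/3) = ((-23 + 29) - 149)*(4/3) = (6 - 149)*(4/3) = -143*4/3 = -572/3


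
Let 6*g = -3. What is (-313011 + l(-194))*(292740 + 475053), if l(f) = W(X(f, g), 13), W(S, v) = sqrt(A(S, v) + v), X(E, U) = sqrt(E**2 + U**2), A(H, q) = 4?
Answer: -240327654723 + 767793*sqrt(17) ≈ -2.4032e+11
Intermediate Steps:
g = -1/2 (g = (1/6)*(-3) = -1/2 ≈ -0.50000)
W(S, v) = sqrt(4 + v)
l(f) = sqrt(17) (l(f) = sqrt(4 + 13) = sqrt(17))
(-313011 + l(-194))*(292740 + 475053) = (-313011 + sqrt(17))*(292740 + 475053) = (-313011 + sqrt(17))*767793 = -240327654723 + 767793*sqrt(17)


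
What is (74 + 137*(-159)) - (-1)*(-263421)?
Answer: -285130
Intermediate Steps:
(74 + 137*(-159)) - (-1)*(-263421) = (74 - 21783) - 1*263421 = -21709 - 263421 = -285130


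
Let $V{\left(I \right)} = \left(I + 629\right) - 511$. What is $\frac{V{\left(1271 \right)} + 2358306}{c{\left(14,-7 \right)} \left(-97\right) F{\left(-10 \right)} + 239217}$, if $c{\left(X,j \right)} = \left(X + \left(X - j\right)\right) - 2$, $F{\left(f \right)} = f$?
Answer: $\frac{786565}{90409} \approx 8.7001$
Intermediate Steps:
$c{\left(X,j \right)} = -2 - j + 2 X$ ($c{\left(X,j \right)} = \left(- j + 2 X\right) - 2 = -2 - j + 2 X$)
$V{\left(I \right)} = 118 + I$ ($V{\left(I \right)} = \left(629 + I\right) - 511 = 118 + I$)
$\frac{V{\left(1271 \right)} + 2358306}{c{\left(14,-7 \right)} \left(-97\right) F{\left(-10 \right)} + 239217} = \frac{\left(118 + 1271\right) + 2358306}{\left(-2 - -7 + 2 \cdot 14\right) \left(-97\right) \left(-10\right) + 239217} = \frac{1389 + 2358306}{\left(-2 + 7 + 28\right) \left(-97\right) \left(-10\right) + 239217} = \frac{2359695}{33 \left(-97\right) \left(-10\right) + 239217} = \frac{2359695}{\left(-3201\right) \left(-10\right) + 239217} = \frac{2359695}{32010 + 239217} = \frac{2359695}{271227} = 2359695 \cdot \frac{1}{271227} = \frac{786565}{90409}$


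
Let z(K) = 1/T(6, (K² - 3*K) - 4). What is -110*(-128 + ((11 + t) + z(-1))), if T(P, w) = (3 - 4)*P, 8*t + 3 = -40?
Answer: 161755/12 ≈ 13480.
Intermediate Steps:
t = -43/8 (t = -3/8 + (⅛)*(-40) = -3/8 - 5 = -43/8 ≈ -5.3750)
T(P, w) = -P
z(K) = -⅙ (z(K) = 1/(-1*6) = 1/(-6) = -⅙)
-110*(-128 + ((11 + t) + z(-1))) = -110*(-128 + ((11 - 43/8) - ⅙)) = -110*(-128 + (45/8 - ⅙)) = -110*(-128 + 131/24) = -110*(-2941/24) = 161755/12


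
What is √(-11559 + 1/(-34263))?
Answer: I*√18614162846/1269 ≈ 107.51*I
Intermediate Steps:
√(-11559 + 1/(-34263)) = √(-11559 - 1/34263) = √(-396046018/34263) = I*√18614162846/1269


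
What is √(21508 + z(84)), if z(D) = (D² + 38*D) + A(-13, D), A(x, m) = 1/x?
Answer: √5366751/13 ≈ 178.20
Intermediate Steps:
z(D) = -1/13 + D² + 38*D (z(D) = (D² + 38*D) + 1/(-13) = (D² + 38*D) - 1/13 = -1/13 + D² + 38*D)
√(21508 + z(84)) = √(21508 + (-1/13 + 84² + 38*84)) = √(21508 + (-1/13 + 7056 + 3192)) = √(21508 + 133223/13) = √(412827/13) = √5366751/13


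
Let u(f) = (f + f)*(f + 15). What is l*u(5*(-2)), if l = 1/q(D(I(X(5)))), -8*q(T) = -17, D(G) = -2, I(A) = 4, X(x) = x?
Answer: -800/17 ≈ -47.059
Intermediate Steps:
u(f) = 2*f*(15 + f) (u(f) = (2*f)*(15 + f) = 2*f*(15 + f))
q(T) = 17/8 (q(T) = -⅛*(-17) = 17/8)
l = 8/17 (l = 1/(17/8) = 8/17 ≈ 0.47059)
l*u(5*(-2)) = 8*(2*(5*(-2))*(15 + 5*(-2)))/17 = 8*(2*(-10)*(15 - 10))/17 = 8*(2*(-10)*5)/17 = (8/17)*(-100) = -800/17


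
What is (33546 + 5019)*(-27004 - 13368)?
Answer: -1556946180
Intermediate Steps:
(33546 + 5019)*(-27004 - 13368) = 38565*(-40372) = -1556946180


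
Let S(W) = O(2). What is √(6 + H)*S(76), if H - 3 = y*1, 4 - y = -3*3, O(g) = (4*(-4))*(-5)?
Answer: 80*√22 ≈ 375.23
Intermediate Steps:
O(g) = 80 (O(g) = -16*(-5) = 80)
y = 13 (y = 4 - (-3)*3 = 4 - 1*(-9) = 4 + 9 = 13)
S(W) = 80
H = 16 (H = 3 + 13*1 = 3 + 13 = 16)
√(6 + H)*S(76) = √(6 + 16)*80 = √22*80 = 80*√22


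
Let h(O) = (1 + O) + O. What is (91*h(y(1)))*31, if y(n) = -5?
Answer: -25389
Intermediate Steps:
h(O) = 1 + 2*O
(91*h(y(1)))*31 = (91*(1 + 2*(-5)))*31 = (91*(1 - 10))*31 = (91*(-9))*31 = -819*31 = -25389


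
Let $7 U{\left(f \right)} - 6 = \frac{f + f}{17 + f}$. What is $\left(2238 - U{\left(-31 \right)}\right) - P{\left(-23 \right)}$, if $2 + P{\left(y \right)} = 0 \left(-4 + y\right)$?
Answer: $\frac{109687}{49} \approx 2238.5$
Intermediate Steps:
$U{\left(f \right)} = \frac{6}{7} + \frac{2 f}{7 \left(17 + f\right)}$ ($U{\left(f \right)} = \frac{6}{7} + \frac{\left(f + f\right) \frac{1}{17 + f}}{7} = \frac{6}{7} + \frac{2 f \frac{1}{17 + f}}{7} = \frac{6}{7} + \frac{2 f}{7 \left(17 + f\right)}$)
$P{\left(y \right)} = -2$ ($P{\left(y \right)} = -2 + 0 \left(-4 + y\right) = -2 + 0 = -2$)
$\left(2238 - U{\left(-31 \right)}\right) - P{\left(-23 \right)} = \left(2238 - \frac{2 \left(51 + 4 \left(-31\right)\right)}{7 \left(17 - 31\right)}\right) - -2 = \left(2238 - \frac{2 \left(51 - 124\right)}{7 \left(-14\right)}\right) + 2 = \left(2238 - \frac{2}{7} \left(- \frac{1}{14}\right) \left(-73\right)\right) + 2 = \left(2238 - \frac{73}{49}\right) + 2 = \frac{109589}{49} + 2 = \frac{109687}{49}$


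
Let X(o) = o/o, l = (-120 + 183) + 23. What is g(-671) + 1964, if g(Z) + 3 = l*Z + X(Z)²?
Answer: -55744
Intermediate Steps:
l = 86 (l = 63 + 23 = 86)
X(o) = 1
g(Z) = -2 + 86*Z (g(Z) = -3 + (86*Z + 1²) = -3 + (86*Z + 1) = -3 + (1 + 86*Z) = -2 + 86*Z)
g(-671) + 1964 = (-2 + 86*(-671)) + 1964 = (-2 - 57706) + 1964 = -57708 + 1964 = -55744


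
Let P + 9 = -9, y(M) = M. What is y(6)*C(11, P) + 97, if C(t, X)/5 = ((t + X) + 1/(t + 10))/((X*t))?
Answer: 67951/693 ≈ 98.053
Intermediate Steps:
P = -18 (P = -9 - 9 = -18)
C(t, X) = 5*(X + t + 1/(10 + t))/(X*t) (C(t, X) = 5*(((t + X) + 1/(t + 10))/((X*t))) = 5*(((X + t) + 1/(10 + t))*(1/(X*t))) = 5*((X + t + 1/(10 + t))*(1/(X*t))) = 5*((X + t + 1/(10 + t))/(X*t)) = 5*(X + t + 1/(10 + t))/(X*t))
y(6)*C(11, P) + 97 = 6*(5*(1 + 11² + 10*(-18) + 10*11 - 18*11)/(-18*11*(10 + 11))) + 97 = 6*(5*(-1/18)*(1/11)*(1 + 121 - 180 + 110 - 198)/21) + 97 = 6*(5*(-1/18)*(1/11)*(1/21)*(-146)) + 97 = 6*(365/2079) + 97 = 730/693 + 97 = 67951/693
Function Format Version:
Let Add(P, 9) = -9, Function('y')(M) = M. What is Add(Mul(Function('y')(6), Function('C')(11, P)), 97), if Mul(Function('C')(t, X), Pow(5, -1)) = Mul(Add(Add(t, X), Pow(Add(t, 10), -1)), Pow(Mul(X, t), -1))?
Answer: Rational(67951, 693) ≈ 98.053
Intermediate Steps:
P = -18 (P = Add(-9, -9) = -18)
Function('C')(t, X) = Mul(5, Pow(X, -1), Pow(t, -1), Add(X, t, Pow(Add(10, t), -1))) (Function('C')(t, X) = Mul(5, Mul(Add(Add(t, X), Pow(Add(t, 10), -1)), Pow(Mul(X, t), -1))) = Mul(5, Mul(Add(Add(X, t), Pow(Add(10, t), -1)), Mul(Pow(X, -1), Pow(t, -1)))) = Mul(5, Mul(Add(X, t, Pow(Add(10, t), -1)), Mul(Pow(X, -1), Pow(t, -1)))) = Mul(5, Mul(Pow(X, -1), Pow(t, -1), Add(X, t, Pow(Add(10, t), -1)))) = Mul(5, Pow(X, -1), Pow(t, -1), Add(X, t, Pow(Add(10, t), -1))))
Add(Mul(Function('y')(6), Function('C')(11, P)), 97) = Add(Mul(6, Mul(5, Pow(-18, -1), Pow(11, -1), Pow(Add(10, 11), -1), Add(1, Pow(11, 2), Mul(10, -18), Mul(10, 11), Mul(-18, 11)))), 97) = Add(Mul(6, Mul(5, Rational(-1, 18), Rational(1, 11), Pow(21, -1), Add(1, 121, -180, 110, -198))), 97) = Add(Mul(6, Mul(5, Rational(-1, 18), Rational(1, 11), Rational(1, 21), -146)), 97) = Add(Mul(6, Rational(365, 2079)), 97) = Add(Rational(730, 693), 97) = Rational(67951, 693)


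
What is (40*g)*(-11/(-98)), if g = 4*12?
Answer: 10560/49 ≈ 215.51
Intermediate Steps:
g = 48
(40*g)*(-11/(-98)) = (40*48)*(-11/(-98)) = 1920*(-11*(-1/98)) = 1920*(11/98) = 10560/49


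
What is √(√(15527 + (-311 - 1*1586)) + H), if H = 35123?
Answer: √(35123 + √13630) ≈ 187.72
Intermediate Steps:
√(√(15527 + (-311 - 1*1586)) + H) = √(√(15527 + (-311 - 1*1586)) + 35123) = √(√(15527 + (-311 - 1586)) + 35123) = √(√(15527 - 1897) + 35123) = √(√13630 + 35123) = √(35123 + √13630)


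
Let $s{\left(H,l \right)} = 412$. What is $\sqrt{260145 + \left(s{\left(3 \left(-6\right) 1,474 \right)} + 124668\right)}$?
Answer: $5 \sqrt{15409} \approx 620.67$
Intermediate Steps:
$\sqrt{260145 + \left(s{\left(3 \left(-6\right) 1,474 \right)} + 124668\right)} = \sqrt{260145 + \left(412 + 124668\right)} = \sqrt{260145 + 125080} = \sqrt{385225} = 5 \sqrt{15409}$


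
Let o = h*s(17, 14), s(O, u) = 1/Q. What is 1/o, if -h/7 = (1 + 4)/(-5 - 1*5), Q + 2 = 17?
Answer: 30/7 ≈ 4.2857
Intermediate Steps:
Q = 15 (Q = -2 + 17 = 15)
s(O, u) = 1/15
h = 7/2 (h = -7*(1 + 4)/(-5 - 1*5) = -35/(-5 - 5) = -35/(-10) = -35*(-1)/10 = -7*(-1/2) = 7/2 ≈ 3.5000)
o = 7/30 (o = (7/2)*(1/15) = 7/30 ≈ 0.23333)
1/o = 1/(7/30) = 30/7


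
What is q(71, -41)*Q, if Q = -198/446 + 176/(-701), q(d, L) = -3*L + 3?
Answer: -13689522/156323 ≈ -87.572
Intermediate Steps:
q(d, L) = 3 - 3*L
Q = -108647/156323 (Q = -198*1/446 + 176*(-1/701) = -99/223 - 176/701 = -108647/156323 ≈ -0.69502)
q(71, -41)*Q = (3 - 3*(-41))*(-108647/156323) = (3 + 123)*(-108647/156323) = 126*(-108647/156323) = -13689522/156323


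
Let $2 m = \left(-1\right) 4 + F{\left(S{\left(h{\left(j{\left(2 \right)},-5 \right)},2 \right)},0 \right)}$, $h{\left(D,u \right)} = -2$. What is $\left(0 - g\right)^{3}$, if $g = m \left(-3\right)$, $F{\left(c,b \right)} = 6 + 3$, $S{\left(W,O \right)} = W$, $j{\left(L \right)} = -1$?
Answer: $\frac{3375}{8} \approx 421.88$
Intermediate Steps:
$F{\left(c,b \right)} = 9$
$m = \frac{5}{2}$ ($m = \frac{\left(-1\right) 4 + 9}{2} = \frac{-4 + 9}{2} = \frac{1}{2} \cdot 5 = \frac{5}{2} \approx 2.5$)
$g = - \frac{15}{2}$ ($g = \frac{5}{2} \left(-3\right) = - \frac{15}{2} \approx -7.5$)
$\left(0 - g\right)^{3} = \left(0 - - \frac{15}{2}\right)^{3} = \left(0 + \frac{15}{2}\right)^{3} = \left(\frac{15}{2}\right)^{3} = \frac{3375}{8}$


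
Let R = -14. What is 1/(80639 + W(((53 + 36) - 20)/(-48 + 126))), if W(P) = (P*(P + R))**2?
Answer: 456976/36911600313 ≈ 1.2380e-5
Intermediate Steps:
W(P) = P**2*(-14 + P)**2 (W(P) = (P*(P - 14))**2 = (P*(-14 + P))**2 = P**2*(-14 + P)**2)
1/(80639 + W(((53 + 36) - 20)/(-48 + 126))) = 1/(80639 + (((53 + 36) - 20)/(-48 + 126))**2*(-14 + ((53 + 36) - 20)/(-48 + 126))**2) = 1/(80639 + ((89 - 20)/78)**2*(-14 + (89 - 20)/78)**2) = 1/(80639 + (69*(1/78))**2*(-14 + 69*(1/78))**2) = 1/(80639 + (23/26)**2*(-14 + 23/26)**2) = 1/(80639 + 529*(-341/26)**2/676) = 1/(80639 + (529/676)*(116281/676)) = 1/(80639 + 61512649/456976) = 1/(36911600313/456976) = 456976/36911600313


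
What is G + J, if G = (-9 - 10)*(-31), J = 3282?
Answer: 3871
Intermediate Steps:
G = 589 (G = -19*(-31) = 589)
G + J = 589 + 3282 = 3871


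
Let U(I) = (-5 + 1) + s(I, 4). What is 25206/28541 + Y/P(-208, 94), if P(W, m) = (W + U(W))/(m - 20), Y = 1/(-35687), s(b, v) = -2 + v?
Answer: 94451340827/106946980035 ≈ 0.88316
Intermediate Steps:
Y = -1/35687 ≈ -2.8021e-5
U(I) = -2 (U(I) = (-5 + 1) + (-2 + 4) = -4 + 2 = -2)
P(W, m) = (-2 + W)/(-20 + m) (P(W, m) = (W - 2)/(m - 20) = (-2 + W)/(-20 + m))
25206/28541 + Y/P(-208, 94) = 25206/28541 - (-20 + 94)/(-2 - 208)/35687 = 25206*(1/28541) - 1/(35687*(-210/74)) = 25206/28541 - 1/(35687*((1/74)*(-210))) = 25206/28541 - 1/(35687*(-105/37)) = 25206/28541 - 1/35687*(-37/105) = 25206/28541 + 37/3747135 = 94451340827/106946980035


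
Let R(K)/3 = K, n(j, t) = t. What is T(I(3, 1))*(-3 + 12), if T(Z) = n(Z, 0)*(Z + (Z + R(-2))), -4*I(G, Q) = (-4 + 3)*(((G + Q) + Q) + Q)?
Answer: 0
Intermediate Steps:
R(K) = 3*K
I(G, Q) = G/4 + 3*Q/4 (I(G, Q) = -(-4 + 3)*(((G + Q) + Q) + Q)/4 = -(-1)*((G + 2*Q) + Q)/4 = -(-1)*(G + 3*Q)/4 = -(-G - 3*Q)/4 = G/4 + 3*Q/4)
T(Z) = 0 (T(Z) = 0*(Z + (Z + 3*(-2))) = 0*(Z + (Z - 6)) = 0*(Z + (-6 + Z)) = 0*(-6 + 2*Z) = 0)
T(I(3, 1))*(-3 + 12) = 0*(-3 + 12) = 0*9 = 0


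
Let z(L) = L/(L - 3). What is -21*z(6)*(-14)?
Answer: 588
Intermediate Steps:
z(L) = L/(-3 + L)
-21*z(6)*(-14) = -21*6/(-3 + 6)*(-14) = -21*6/3*(-14) = -21*6*(⅓)*(-14) = -42*(-14) = -21*(-28) = 588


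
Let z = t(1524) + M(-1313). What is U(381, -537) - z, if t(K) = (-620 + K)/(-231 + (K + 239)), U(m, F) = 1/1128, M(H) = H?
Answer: 566992967/432024 ≈ 1312.4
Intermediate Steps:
U(m, F) = 1/1128
t(K) = (-620 + K)/(8 + K) (t(K) = (-620 + K)/(-231 + (239 + K)) = (-620 + K)/(8 + K))
z = -502653/383 (z = (-620 + 1524)/(8 + 1524) - 1313 = 904/1532 - 1313 = (1/1532)*904 - 1313 = 226/383 - 1313 = -502653/383 ≈ -1312.4)
U(381, -537) - z = 1/1128 - 1*(-502653/383) = 1/1128 + 502653/383 = 566992967/432024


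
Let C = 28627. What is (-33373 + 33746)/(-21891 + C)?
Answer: 373/6736 ≈ 0.055374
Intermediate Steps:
(-33373 + 33746)/(-21891 + C) = (-33373 + 33746)/(-21891 + 28627) = 373/6736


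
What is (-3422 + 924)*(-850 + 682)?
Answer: 419664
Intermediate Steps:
(-3422 + 924)*(-850 + 682) = -2498*(-168) = 419664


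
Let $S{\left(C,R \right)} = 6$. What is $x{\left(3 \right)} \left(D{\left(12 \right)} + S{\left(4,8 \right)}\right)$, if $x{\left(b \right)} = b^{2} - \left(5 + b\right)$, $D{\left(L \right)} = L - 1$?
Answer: $17$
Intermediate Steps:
$D{\left(L \right)} = -1 + L$
$x{\left(b \right)} = -5 + b^{2} - b$ ($x{\left(b \right)} = b^{2} - \left(5 + b\right) = -5 + b^{2} - b$)
$x{\left(3 \right)} \left(D{\left(12 \right)} + S{\left(4,8 \right)}\right) = \left(-5 + 3^{2} - 3\right) \left(\left(-1 + 12\right) + 6\right) = \left(-5 + 9 - 3\right) \left(11 + 6\right) = 1 \cdot 17 = 17$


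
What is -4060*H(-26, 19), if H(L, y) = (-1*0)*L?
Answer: 0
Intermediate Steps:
H(L, y) = 0 (H(L, y) = 0*L = 0)
-4060*H(-26, 19) = -4060*0 = 0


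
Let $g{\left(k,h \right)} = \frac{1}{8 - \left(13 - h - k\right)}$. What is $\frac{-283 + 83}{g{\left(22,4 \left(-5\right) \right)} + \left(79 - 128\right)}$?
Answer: $\frac{150}{37} \approx 4.0541$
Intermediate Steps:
$g{\left(k,h \right)} = \frac{1}{-5 + h + k}$ ($g{\left(k,h \right)} = \frac{1}{8 - \left(13 - h - k\right)} = \frac{1}{8 + \left(-13 + h + k\right)} = \frac{1}{-5 + h + k}$)
$\frac{-283 + 83}{g{\left(22,4 \left(-5\right) \right)} + \left(79 - 128\right)} = \frac{-283 + 83}{\frac{1}{-5 + 4 \left(-5\right) + 22} + \left(79 - 128\right)} = - \frac{200}{\frac{1}{-5 - 20 + 22} + \left(79 - 128\right)} = - \frac{200}{\frac{1}{-3} - 49} = - \frac{200}{- \frac{1}{3} - 49} = - \frac{200}{- \frac{148}{3}} = \left(-200\right) \left(- \frac{3}{148}\right) = \frac{150}{37}$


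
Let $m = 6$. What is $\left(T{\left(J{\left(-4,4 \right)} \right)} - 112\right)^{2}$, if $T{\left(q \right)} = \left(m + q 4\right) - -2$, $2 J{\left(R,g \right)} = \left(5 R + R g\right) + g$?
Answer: $28224$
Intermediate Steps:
$J{\left(R,g \right)} = \frac{g}{2} + \frac{5 R}{2} + \frac{R g}{2}$ ($J{\left(R,g \right)} = \frac{\left(5 R + R g\right) + g}{2} = \frac{g + 5 R + R g}{2} = \frac{g}{2} + \frac{5 R}{2} + \frac{R g}{2}$)
$T{\left(q \right)} = 8 + 4 q$ ($T{\left(q \right)} = \left(6 + q 4\right) - -2 = \left(6 + 4 q\right) + 2 = 8 + 4 q$)
$\left(T{\left(J{\left(-4,4 \right)} \right)} - 112\right)^{2} = \left(\left(8 + 4 \left(\frac{1}{2} \cdot 4 + \frac{5}{2} \left(-4\right) + \frac{1}{2} \left(-4\right) 4\right)\right) - 112\right)^{2} = \left(\left(8 + 4 \left(2 - 10 - 8\right)\right) - 112\right)^{2} = \left(\left(8 + 4 \left(-16\right)\right) - 112\right)^{2} = \left(\left(8 - 64\right) - 112\right)^{2} = \left(-56 - 112\right)^{2} = \left(-168\right)^{2} = 28224$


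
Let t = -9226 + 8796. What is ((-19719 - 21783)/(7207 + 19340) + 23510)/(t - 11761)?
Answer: -208026156/107878159 ≈ -1.9283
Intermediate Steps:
t = -430
((-19719 - 21783)/(7207 + 19340) + 23510)/(t - 11761) = ((-19719 - 21783)/(7207 + 19340) + 23510)/(-430 - 11761) = (-41502/26547 + 23510)/(-12191) = (-41502*1/26547 + 23510)*(-1/12191) = (-13834/8849 + 23510)*(-1/12191) = (208026156/8849)*(-1/12191) = -208026156/107878159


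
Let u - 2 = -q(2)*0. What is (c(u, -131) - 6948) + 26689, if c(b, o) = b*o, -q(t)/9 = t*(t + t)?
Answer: 19479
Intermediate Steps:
q(t) = -18*t² (q(t) = -9*t*(t + t) = -9*t*2*t = -18*t²)
u = 2 (u = 2 - (-18)*2²*0 = 2 - (-18)*4*0 = 2 - 1*(-72)*0 = 2 + 72*0 = 2 + 0 = 2)
(c(u, -131) - 6948) + 26689 = (2*(-131) - 6948) + 26689 = (-262 - 6948) + 26689 = -7210 + 26689 = 19479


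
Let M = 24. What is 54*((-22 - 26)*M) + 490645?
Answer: 428437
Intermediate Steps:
54*((-22 - 26)*M) + 490645 = 54*((-22 - 26)*24) + 490645 = 54*(-48*24) + 490645 = 54*(-1152) + 490645 = -62208 + 490645 = 428437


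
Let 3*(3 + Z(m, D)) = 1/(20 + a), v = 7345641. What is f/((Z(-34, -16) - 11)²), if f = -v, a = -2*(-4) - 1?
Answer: -48194750601/1283689 ≈ -37544.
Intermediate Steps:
a = 7 (a = 8 - 1 = 7)
Z(m, D) = -242/81 (Z(m, D) = -3 + 1/(3*(20 + 7)) = -3 + (⅓)/27 = -3 + (⅓)*(1/27) = -3 + 1/81 = -242/81)
f = -7345641 (f = -1*7345641 = -7345641)
f/((Z(-34, -16) - 11)²) = -7345641/(-242/81 - 11)² = -7345641/((-1133/81)²) = -7345641/1283689/6561 = -7345641*6561/1283689 = -48194750601/1283689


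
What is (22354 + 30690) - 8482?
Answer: 44562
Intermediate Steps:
(22354 + 30690) - 8482 = 53044 - 8482 = 44562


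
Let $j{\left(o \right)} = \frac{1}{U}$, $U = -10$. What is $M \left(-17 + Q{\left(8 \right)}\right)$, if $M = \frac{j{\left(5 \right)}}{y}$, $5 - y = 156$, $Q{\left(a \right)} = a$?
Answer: $- \frac{9}{1510} \approx -0.0059603$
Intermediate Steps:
$j{\left(o \right)} = - \frac{1}{10}$ ($j{\left(o \right)} = \frac{1}{-10} = - \frac{1}{10}$)
$y = -151$ ($y = 5 - 156 = -151$)
$M = \frac{1}{1510}$ ($M = - \frac{1}{10 \left(-151\right)} = \left(- \frac{1}{10}\right) \left(- \frac{1}{151}\right) = \frac{1}{1510} \approx 0.00066225$)
$M \left(-17 + Q{\left(8 \right)}\right) = \frac{-17 + 8}{1510} = \frac{1}{1510} \left(-9\right) = - \frac{9}{1510}$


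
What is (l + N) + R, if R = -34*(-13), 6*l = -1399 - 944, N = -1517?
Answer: -2931/2 ≈ -1465.5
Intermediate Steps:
l = -781/2 (l = (-1399 - 944)/6 = (⅙)*(-2343) = -781/2 ≈ -390.50)
R = 442
(l + N) + R = (-781/2 - 1517) + 442 = -3815/2 + 442 = -2931/2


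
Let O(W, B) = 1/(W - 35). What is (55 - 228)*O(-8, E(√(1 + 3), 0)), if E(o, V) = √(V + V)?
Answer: 173/43 ≈ 4.0233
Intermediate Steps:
E(o, V) = √2*√V (E(o, V) = √(2*V) = √2*√V)
O(W, B) = 1/(-35 + W)
(55 - 228)*O(-8, E(√(1 + 3), 0)) = (55 - 228)/(-35 - 8) = -173/(-43) = -173*(-1/43) = 173/43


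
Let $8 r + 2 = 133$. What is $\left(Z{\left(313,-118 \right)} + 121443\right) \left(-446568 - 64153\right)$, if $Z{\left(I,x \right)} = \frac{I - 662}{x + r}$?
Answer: $- \frac{50426523630671}{813} \approx -6.2025 \cdot 10^{10}$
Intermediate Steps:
$r = \frac{131}{8}$ ($r = - \frac{1}{4} + \frac{1}{8} \cdot 133 = - \frac{1}{4} + \frac{133}{8} = \frac{131}{8} \approx 16.375$)
$Z{\left(I,x \right)} = \frac{-662 + I}{\frac{131}{8} + x}$ ($Z{\left(I,x \right)} = \frac{I - 662}{x + \frac{131}{8}} = \frac{-662 + I}{\frac{131}{8} + x}$)
$\left(Z{\left(313,-118 \right)} + 121443\right) \left(-446568 - 64153\right) = \left(\frac{8 \left(-662 + 313\right)}{131 + 8 \left(-118\right)} + 121443\right) \left(-446568 - 64153\right) = \left(8 \frac{1}{131 - 944} \left(-349\right) + 121443\right) \left(-510721\right) = \left(8 \frac{1}{-813} \left(-349\right) + 121443\right) \left(-510721\right) = \left(8 \left(- \frac{1}{813}\right) \left(-349\right) + 121443\right) \left(-510721\right) = \left(\frac{2792}{813} + 121443\right) \left(-510721\right) = \frac{98735951}{813} \left(-510721\right) = - \frac{50426523630671}{813}$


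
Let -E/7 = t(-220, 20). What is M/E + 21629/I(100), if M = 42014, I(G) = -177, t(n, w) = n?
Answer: -1848013/19470 ≈ -94.916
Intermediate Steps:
E = 1540 (E = -7*(-220) = 1540)
M/E + 21629/I(100) = 42014/1540 + 21629/(-177) = 42014*(1/1540) + 21629*(-1/177) = 3001/110 - 21629/177 = -1848013/19470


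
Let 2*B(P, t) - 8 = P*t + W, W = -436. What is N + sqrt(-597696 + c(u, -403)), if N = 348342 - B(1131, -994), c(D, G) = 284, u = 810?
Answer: 910663 + 2*I*sqrt(149353) ≈ 9.1066e+5 + 772.92*I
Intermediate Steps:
B(P, t) = -214 + P*t/2 (B(P, t) = 4 + (P*t - 436)/2 = 4 + (-436 + P*t)/2 = 4 + (-218 + P*t/2) = -214 + P*t/2)
N = 910663 (N = 348342 - (-214 + (1/2)*1131*(-994)) = 348342 - (-214 - 562107) = 348342 - 1*(-562321) = 348342 + 562321 = 910663)
N + sqrt(-597696 + c(u, -403)) = 910663 + sqrt(-597696 + 284) = 910663 + sqrt(-597412) = 910663 + 2*I*sqrt(149353)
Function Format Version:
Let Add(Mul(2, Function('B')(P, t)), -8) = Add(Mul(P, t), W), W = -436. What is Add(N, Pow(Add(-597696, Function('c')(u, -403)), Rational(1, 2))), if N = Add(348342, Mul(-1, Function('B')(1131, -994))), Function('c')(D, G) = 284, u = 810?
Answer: Add(910663, Mul(2, I, Pow(149353, Rational(1, 2)))) ≈ Add(9.1066e+5, Mul(772.92, I))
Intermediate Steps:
Function('B')(P, t) = Add(-214, Mul(Rational(1, 2), P, t)) (Function('B')(P, t) = Add(4, Mul(Rational(1, 2), Add(Mul(P, t), -436))) = Add(4, Mul(Rational(1, 2), Add(-436, Mul(P, t)))) = Add(4, Add(-218, Mul(Rational(1, 2), P, t))) = Add(-214, Mul(Rational(1, 2), P, t)))
N = 910663 (N = Add(348342, Mul(-1, Add(-214, Mul(Rational(1, 2), 1131, -994)))) = Add(348342, Mul(-1, Add(-214, -562107))) = Add(348342, Mul(-1, -562321)) = Add(348342, 562321) = 910663)
Add(N, Pow(Add(-597696, Function('c')(u, -403)), Rational(1, 2))) = Add(910663, Pow(Add(-597696, 284), Rational(1, 2))) = Add(910663, Pow(-597412, Rational(1, 2))) = Add(910663, Mul(2, I, Pow(149353, Rational(1, 2))))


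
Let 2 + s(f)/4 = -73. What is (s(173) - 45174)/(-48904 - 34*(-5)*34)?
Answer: 22737/21562 ≈ 1.0545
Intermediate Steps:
s(f) = -300 (s(f) = -8 + 4*(-73) = -8 - 292 = -300)
(s(173) - 45174)/(-48904 - 34*(-5)*34) = (-300 - 45174)/(-48904 - 34*(-5)*34) = -45474/(-48904 + 170*34) = -45474/(-48904 + 5780) = -45474/(-43124) = -45474*(-1/43124) = 22737/21562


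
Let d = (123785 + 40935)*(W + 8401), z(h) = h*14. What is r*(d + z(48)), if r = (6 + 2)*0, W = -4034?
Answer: 0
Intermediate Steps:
z(h) = 14*h
d = 719332240 (d = (123785 + 40935)*(-4034 + 8401) = 164720*4367 = 719332240)
r = 0 (r = 8*0 = 0)
r*(d + z(48)) = 0*(719332240 + 14*48) = 0*(719332240 + 672) = 0*719332912 = 0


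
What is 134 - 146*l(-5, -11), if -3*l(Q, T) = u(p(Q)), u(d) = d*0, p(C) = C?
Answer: 134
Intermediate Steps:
u(d) = 0
l(Q, T) = 0 (l(Q, T) = -⅓*0 = 0)
134 - 146*l(-5, -11) = 134 - 146*0 = 134 + 0 = 134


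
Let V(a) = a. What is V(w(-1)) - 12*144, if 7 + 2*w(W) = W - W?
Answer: -3463/2 ≈ -1731.5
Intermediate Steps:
w(W) = -7/2 (w(W) = -7/2 + (W - W)/2 = -7/2 + (½)*0 = -7/2 + 0 = -7/2)
V(w(-1)) - 12*144 = -7/2 - 12*144 = -7/2 - 1728 = -3463/2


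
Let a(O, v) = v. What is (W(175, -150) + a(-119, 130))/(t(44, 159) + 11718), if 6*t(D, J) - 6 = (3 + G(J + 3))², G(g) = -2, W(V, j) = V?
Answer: 366/14063 ≈ 0.026026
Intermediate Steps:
t(D, J) = 7/6 (t(D, J) = 1 + (3 - 2)²/6 = 1 + (⅙)*1² = 1 + (⅙)*1 = 1 + ⅙ = 7/6)
(W(175, -150) + a(-119, 130))/(t(44, 159) + 11718) = (175 + 130)/(7/6 + 11718) = 305/(70315/6) = 305*(6/70315) = 366/14063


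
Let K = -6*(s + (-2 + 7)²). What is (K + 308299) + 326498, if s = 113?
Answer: 633969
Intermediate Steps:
K = -828 (K = -6*(113 + (-2 + 7)²) = -6*(113 + 5²) = -6*(113 + 25) = -6*138 = -828)
(K + 308299) + 326498 = (-828 + 308299) + 326498 = 307471 + 326498 = 633969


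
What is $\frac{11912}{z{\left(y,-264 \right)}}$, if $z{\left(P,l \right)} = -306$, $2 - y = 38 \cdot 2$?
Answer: $- \frac{5956}{153} \approx -38.928$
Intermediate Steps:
$y = -74$ ($y = 2 - 38 \cdot 2 = 2 - 76 = -74$)
$\frac{11912}{z{\left(y,-264 \right)}} = \frac{11912}{-306} = 11912 \left(- \frac{1}{306}\right) = - \frac{5956}{153}$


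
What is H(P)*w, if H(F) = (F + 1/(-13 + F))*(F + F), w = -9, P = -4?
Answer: -4968/17 ≈ -292.24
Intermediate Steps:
H(F) = 2*F*(F + 1/(-13 + F)) (H(F) = (F + 1/(-13 + F))*(2*F) = 2*F*(F + 1/(-13 + F)))
H(P)*w = (2*(-4)*(1 + (-4)**2 - 13*(-4))/(-13 - 4))*(-9) = (2*(-4)*(1 + 16 + 52)/(-17))*(-9) = (2*(-4)*(-1/17)*69)*(-9) = (552/17)*(-9) = -4968/17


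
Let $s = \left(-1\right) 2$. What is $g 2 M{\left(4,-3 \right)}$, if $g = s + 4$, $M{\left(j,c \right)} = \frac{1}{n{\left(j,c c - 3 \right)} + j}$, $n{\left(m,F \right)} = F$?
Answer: $\frac{2}{5} \approx 0.4$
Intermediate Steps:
$M{\left(j,c \right)} = \frac{1}{-3 + j + c^{2}}$ ($M{\left(j,c \right)} = \frac{1}{\left(c c - 3\right) + j} = \frac{1}{\left(c^{2} - 3\right) + j} = \frac{1}{\left(-3 + c^{2}\right) + j} = \frac{1}{-3 + j + c^{2}}$)
$s = -2$
$g = 2$ ($g = -2 + 4 = 2$)
$g 2 M{\left(4,-3 \right)} = \frac{2 \cdot 2}{-3 + 4 + \left(-3\right)^{2}} = \frac{4}{-3 + 4 + 9} = \frac{4}{10} = 4 \cdot \frac{1}{10} = \frac{2}{5}$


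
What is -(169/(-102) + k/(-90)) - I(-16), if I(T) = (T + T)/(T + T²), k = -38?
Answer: 2093/1530 ≈ 1.3680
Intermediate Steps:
I(T) = 2*T/(T + T²) (I(T) = (2*T)/(T + T²) = 2*T/(T + T²))
-(169/(-102) + k/(-90)) - I(-16) = -(169/(-102) - 38/(-90)) - 2/(1 - 16) = -(169*(-1/102) - 38*(-1/90)) - 2/(-15) = -(-169/102 + 19/45) - 2*(-1)/15 = -1*(-1889/1530) - 1*(-2/15) = 1889/1530 + 2/15 = 2093/1530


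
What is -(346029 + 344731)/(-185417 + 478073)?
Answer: -12335/5226 ≈ -2.3603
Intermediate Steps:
-(346029 + 344731)/(-185417 + 478073) = -690760/292656 = -1*12335/5226 = -12335/5226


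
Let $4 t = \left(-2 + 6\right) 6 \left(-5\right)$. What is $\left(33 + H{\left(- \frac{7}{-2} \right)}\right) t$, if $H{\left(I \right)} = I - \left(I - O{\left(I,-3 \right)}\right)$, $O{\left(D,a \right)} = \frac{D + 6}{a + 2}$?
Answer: $-705$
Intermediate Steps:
$O{\left(D,a \right)} = \frac{6 + D}{2 + a}$
$t = -30$ ($t = \frac{\left(-2 + 6\right) 6 \left(-5\right)}{4} = \frac{4 \cdot 6 \left(-5\right)}{4} = \frac{24 \left(-5\right)}{4} = \frac{1}{4} \left(-120\right) = -30$)
$H{\left(I \right)} = -6 - I$ ($H{\left(I \right)} = I - \left(I - \frac{6 + I}{2 - 3}\right) = I - \left(I - \frac{6 + I}{-1}\right) = I - \left(6 + 2 I\right) = -6 - I$)
$\left(33 + H{\left(- \frac{7}{-2} \right)}\right) t = \left(33 - \left(6 - \frac{7}{-2}\right)\right) \left(-30\right) = \left(33 - \left(6 - - \frac{7}{2}\right)\right) \left(-30\right) = \left(33 - \frac{19}{2}\right) \left(-30\right) = \frac{47}{2} \left(-30\right) = -705$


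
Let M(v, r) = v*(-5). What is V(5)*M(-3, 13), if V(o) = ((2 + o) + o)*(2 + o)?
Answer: 1260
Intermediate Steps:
M(v, r) = -5*v
V(o) = (2 + o)*(2 + 2*o) (V(o) = (2 + 2*o)*(2 + o) = (2 + o)*(2 + 2*o))
V(5)*M(-3, 13) = (4 + 2*5**2 + 6*5)*(-5*(-3)) = (4 + 2*25 + 30)*15 = (4 + 50 + 30)*15 = 84*15 = 1260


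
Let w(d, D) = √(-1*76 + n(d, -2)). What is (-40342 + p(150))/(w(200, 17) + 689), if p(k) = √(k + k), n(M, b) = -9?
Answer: -13897819/237403 + 3445*√3/237403 - 5*I*√255/237403 + 20171*I*√85/237403 ≈ -58.516 + 0.783*I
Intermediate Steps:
w(d, D) = I*√85 (w(d, D) = √(-1*76 - 9) = √(-76 - 9) = √(-85) = I*√85)
p(k) = √2*√k (p(k) = √(2*k) = √2*√k)
(-40342 + p(150))/(w(200, 17) + 689) = (-40342 + √2*√150)/(I*√85 + 689) = (-40342 + √2*(5*√6))/(689 + I*√85) = (-40342 + 10*√3)/(689 + I*√85)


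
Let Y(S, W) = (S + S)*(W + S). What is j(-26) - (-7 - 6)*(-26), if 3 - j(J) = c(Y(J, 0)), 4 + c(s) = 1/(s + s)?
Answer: -895025/2704 ≈ -331.00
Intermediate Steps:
Y(S, W) = 2*S*(S + W) (Y(S, W) = (2*S)*(S + W) = 2*S*(S + W))
c(s) = -4 + 1/(2*s) (c(s) = -4 + 1/(s + s) = -4 + 1/(2*s))
j(J) = 7 - 1/(4*J²) (j(J) = 3 - (-4 + 1/(2*((2*J*(J + 0))))) = 3 - (-4 + 1/(2*((2*J*J)))) = 3 - (-4 + 1/(2*((2*J²)))) = 3 - (-4 + (1/(2*J²))/2) = 3 - (-4 + 1/(4*J²)) = 3 + (4 - 1/(4*J²)) = 7 - 1/(4*J²))
j(-26) - (-7 - 6)*(-26) = (7 - ¼/(-26)²) - (-7 - 6)*(-26) = (7 - ¼*1/676) - (-13)*(-26) = (7 - 1/2704) - 1*338 = 18927/2704 - 338 = -895025/2704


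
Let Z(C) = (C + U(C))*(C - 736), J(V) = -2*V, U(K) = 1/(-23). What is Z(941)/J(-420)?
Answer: 147887/644 ≈ 229.64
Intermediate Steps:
U(K) = -1/23
Z(C) = (-736 + C)*(-1/23 + C) (Z(C) = (C - 1/23)*(C - 736) = (-1/23 + C)*(-736 + C) = (-736 + C)*(-1/23 + C))
Z(941)/J(-420) = (32 + 941² - 16929/23*941)/((-2*(-420))) = (32 + 885481 - 15930189/23)/840 = (4436610/23)*(1/840) = 147887/644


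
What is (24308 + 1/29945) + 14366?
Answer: 1158092931/29945 ≈ 38674.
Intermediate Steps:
(24308 + 1/29945) + 14366 = 727903061/29945 + 14366 = 1158092931/29945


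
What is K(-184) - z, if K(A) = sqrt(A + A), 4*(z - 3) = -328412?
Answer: 82100 + 4*I*sqrt(23) ≈ 82100.0 + 19.183*I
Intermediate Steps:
z = -82100 (z = 3 + (1/4)*(-328412) = 3 - 82103 = -82100)
K(A) = sqrt(2)*sqrt(A) (K(A) = sqrt(2*A) = sqrt(2)*sqrt(A))
K(-184) - z = sqrt(2)*sqrt(-184) - 1*(-82100) = sqrt(2)*(2*I*sqrt(46)) + 82100 = 4*I*sqrt(23) + 82100 = 82100 + 4*I*sqrt(23)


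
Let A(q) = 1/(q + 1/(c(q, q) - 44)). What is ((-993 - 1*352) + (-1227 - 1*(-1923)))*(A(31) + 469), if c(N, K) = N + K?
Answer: -170160661/559 ≈ -3.0440e+5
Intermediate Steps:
c(N, K) = K + N
A(q) = 1/(q + 1/(-44 + 2*q)) (A(q) = 1/(q + 1/((q + q) - 44)) = 1/(q + 1/(2*q - 44)) = 1/(q + 1/(-44 + 2*q)))
((-993 - 1*352) + (-1227 - 1*(-1923)))*(A(31) + 469) = ((-993 - 1*352) + (-1227 - 1*(-1923)))*(2*(-22 + 31)/(1 - 44*31 + 2*31**2) + 469) = ((-993 - 352) + (-1227 + 1923))*(2*9/(1 - 1364 + 2*961) + 469) = (-1345 + 696)*(2*9/(1 - 1364 + 1922) + 469) = -649*(2*9/559 + 469) = -649*(2*(1/559)*9 + 469) = -649*(18/559 + 469) = -649*262189/559 = -170160661/559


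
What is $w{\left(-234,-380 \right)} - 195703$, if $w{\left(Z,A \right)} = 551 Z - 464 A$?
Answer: $-148317$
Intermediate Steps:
$w{\left(Z,A \right)} = - 464 A + 551 Z$
$w{\left(-234,-380 \right)} - 195703 = \left(\left(-464\right) \left(-380\right) + 551 \left(-234\right)\right) - 195703 = \left(176320 - 128934\right) - 195703 = 47386 - 195703 = -148317$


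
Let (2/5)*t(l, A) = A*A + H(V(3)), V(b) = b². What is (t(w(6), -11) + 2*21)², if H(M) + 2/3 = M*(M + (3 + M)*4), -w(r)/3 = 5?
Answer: 23775376/9 ≈ 2.6417e+6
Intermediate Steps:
w(r) = -15 (w(r) = -3*5 = -15)
H(M) = -⅔ + M*(12 + 5*M) (H(M) = -⅔ + M*(M + (3 + M)*4) = -⅔ + M*(M + (12 + 4*M)) = -⅔ + M*(12 + 5*M))
t(l, A) = 7685/6 + 5*A²/2 (t(l, A) = 5*(A*A + (-⅔ + 5*(3²)² + 12*3²))/2 = 5*(A² + (-⅔ + 5*9² + 12*9))/2 = 5*(A² + (-⅔ + 5*81 + 108))/2 = 5*(A² + (-⅔ + 405 + 108))/2 = 5*(A² + 1537/3)/2 = 5*(1537/3 + A²)/2 = 7685/6 + 5*A²/2)
(t(w(6), -11) + 2*21)² = ((7685/6 + (5/2)*(-11)²) + 2*21)² = ((7685/6 + (5/2)*121) + 42)² = ((7685/6 + 605/2) + 42)² = (4750/3 + 42)² = (4876/3)² = 23775376/9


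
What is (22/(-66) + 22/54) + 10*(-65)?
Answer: -17548/27 ≈ -649.93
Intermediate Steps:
(22/(-66) + 22/54) + 10*(-65) = (22*(-1/66) + 22*(1/54)) - 650 = (-⅓ + 11/27) - 650 = 2/27 - 650 = -17548/27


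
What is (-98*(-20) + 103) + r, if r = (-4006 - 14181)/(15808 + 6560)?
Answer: 46126997/22368 ≈ 2062.2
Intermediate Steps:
r = -18187/22368 ≈ -0.81308
(-98*(-20) + 103) + r = (-98*(-20) + 103) - 18187/22368 = (1960 + 103) - 18187/22368 = 2063 - 18187/22368 = 46126997/22368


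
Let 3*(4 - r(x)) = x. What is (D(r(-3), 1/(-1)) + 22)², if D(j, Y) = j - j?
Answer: 484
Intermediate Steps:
r(x) = 4 - x/3
D(j, Y) = 0
(D(r(-3), 1/(-1)) + 22)² = (0 + 22)² = 22² = 484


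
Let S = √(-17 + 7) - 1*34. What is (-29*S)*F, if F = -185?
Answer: -182410 + 5365*I*√10 ≈ -1.8241e+5 + 16966.0*I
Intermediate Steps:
S = -34 + I*√10 (S = √(-10) - 34 = I*√10 - 34 = -34 + I*√10 ≈ -34.0 + 3.1623*I)
(-29*S)*F = -29*(-34 + I*√10)*(-185) = (986 - 29*I*√10)*(-185) = -182410 + 5365*I*√10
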